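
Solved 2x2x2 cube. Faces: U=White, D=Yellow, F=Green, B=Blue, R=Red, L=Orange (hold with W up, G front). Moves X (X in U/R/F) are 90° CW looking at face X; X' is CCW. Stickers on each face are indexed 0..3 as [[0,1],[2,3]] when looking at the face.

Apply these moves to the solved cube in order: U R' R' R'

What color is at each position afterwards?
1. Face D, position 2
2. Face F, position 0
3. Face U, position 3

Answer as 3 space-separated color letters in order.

Answer: Y R G

Derivation:
After move 1 (U): U=WWWW F=RRGG R=BBRR B=OOBB L=GGOO
After move 2 (R'): R=BRBR U=WBWO F=RWGW D=YRYG B=YOYB
After move 3 (R'): R=RRBB U=WYWY F=RBGO D=YWYW B=GORB
After move 4 (R'): R=RBRB U=WRWG F=RYGY D=YBYO B=WOWB
Query 1: D[2] = Y
Query 2: F[0] = R
Query 3: U[3] = G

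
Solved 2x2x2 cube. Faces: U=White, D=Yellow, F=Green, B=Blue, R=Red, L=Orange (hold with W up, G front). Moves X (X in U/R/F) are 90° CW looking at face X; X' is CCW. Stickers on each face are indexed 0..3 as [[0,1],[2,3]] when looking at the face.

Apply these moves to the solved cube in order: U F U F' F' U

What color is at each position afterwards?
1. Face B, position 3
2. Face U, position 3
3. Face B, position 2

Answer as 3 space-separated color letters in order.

Answer: B W B

Derivation:
After move 1 (U): U=WWWW F=RRGG R=BBRR B=OOBB L=GGOO
After move 2 (F): F=GRGR U=WWOG R=WBWR D=RBYY L=GYOY
After move 3 (U): U=OWGW F=WBGR R=OOWR B=GYBB L=GROY
After move 4 (F'): F=BRWG U=OWOW R=BORR D=RYYY L=GWOG
After move 5 (F'): F=RGBW U=OWBR R=YORR D=WGYY L=GWOO
After move 6 (U): U=BORW F=YOBW R=GYRR B=GWBB L=RGOO
Query 1: B[3] = B
Query 2: U[3] = W
Query 3: B[2] = B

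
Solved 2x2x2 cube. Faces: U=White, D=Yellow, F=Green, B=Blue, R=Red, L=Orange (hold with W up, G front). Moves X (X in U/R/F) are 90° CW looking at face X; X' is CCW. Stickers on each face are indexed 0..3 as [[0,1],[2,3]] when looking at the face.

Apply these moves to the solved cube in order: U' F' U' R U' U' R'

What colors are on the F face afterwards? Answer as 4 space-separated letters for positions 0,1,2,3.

Answer: G W O W

Derivation:
After move 1 (U'): U=WWWW F=OOGG R=GGRR B=RRBB L=BBOO
After move 2 (F'): F=OGOG U=WWGR R=YGYR D=BOYY L=BWOW
After move 3 (U'): U=WRWG F=BWOG R=OGYR B=YGBB L=RROW
After move 4 (R): R=YORG U=WWWG F=BOOY D=BBYY B=GGRB
After move 5 (U'): U=WGWW F=RROY R=BORG B=YORB L=GGOW
After move 6 (U'): U=GWWW F=GGOY R=RRRG B=BORB L=YOOW
After move 7 (R'): R=RGRR U=GRWB F=GWOW D=BGYY B=YOBB
Query: F face = GWOW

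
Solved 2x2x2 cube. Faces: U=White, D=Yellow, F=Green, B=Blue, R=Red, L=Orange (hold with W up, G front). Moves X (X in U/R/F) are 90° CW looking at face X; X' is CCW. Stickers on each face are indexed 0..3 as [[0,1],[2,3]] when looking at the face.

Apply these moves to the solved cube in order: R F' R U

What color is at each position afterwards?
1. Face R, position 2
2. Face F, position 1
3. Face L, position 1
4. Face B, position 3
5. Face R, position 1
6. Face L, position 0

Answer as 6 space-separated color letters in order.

Answer: R B O B B Y

Derivation:
After move 1 (R): R=RRRR U=WGWG F=GYGY D=YBYB B=WBWB
After move 2 (F'): F=YYGG U=WGRR R=BRYR D=OOYB L=OGOW
After move 3 (R): R=YBRR U=WYRG F=YOGB D=OWYW B=RBGB
After move 4 (U): U=RWGY F=YBGB R=RBRR B=OGGB L=YOOW
Query 1: R[2] = R
Query 2: F[1] = B
Query 3: L[1] = O
Query 4: B[3] = B
Query 5: R[1] = B
Query 6: L[0] = Y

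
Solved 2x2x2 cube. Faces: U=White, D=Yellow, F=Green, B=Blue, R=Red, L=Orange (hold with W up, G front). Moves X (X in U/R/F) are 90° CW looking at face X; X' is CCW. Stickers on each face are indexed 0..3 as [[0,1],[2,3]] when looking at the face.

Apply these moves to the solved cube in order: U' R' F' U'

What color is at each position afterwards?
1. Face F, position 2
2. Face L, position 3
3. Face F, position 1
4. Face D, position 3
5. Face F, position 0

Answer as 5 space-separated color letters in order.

After move 1 (U'): U=WWWW F=OOGG R=GGRR B=RRBB L=BBOO
After move 2 (R'): R=GRGR U=WBWR F=OWGW D=YOYG B=YRYB
After move 3 (F'): F=WWOG U=WBGG R=ORYR D=BOYG L=BROW
After move 4 (U'): U=BGWG F=BROG R=WWYR B=ORYB L=YROW
Query 1: F[2] = O
Query 2: L[3] = W
Query 3: F[1] = R
Query 4: D[3] = G
Query 5: F[0] = B

Answer: O W R G B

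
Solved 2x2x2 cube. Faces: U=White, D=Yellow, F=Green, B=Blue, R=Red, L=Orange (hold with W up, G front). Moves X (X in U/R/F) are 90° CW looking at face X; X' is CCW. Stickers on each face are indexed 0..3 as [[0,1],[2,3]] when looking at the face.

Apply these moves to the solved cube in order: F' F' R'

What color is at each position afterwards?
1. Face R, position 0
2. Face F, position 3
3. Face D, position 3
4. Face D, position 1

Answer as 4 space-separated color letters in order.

Answer: R Y G G

Derivation:
After move 1 (F'): F=GGGG U=WWRR R=YRYR D=OOYY L=OWOW
After move 2 (F'): F=GGGG U=WWYY R=OROR D=WWYY L=OROR
After move 3 (R'): R=RROO U=WBYB F=GWGY D=WGYG B=YBWB
Query 1: R[0] = R
Query 2: F[3] = Y
Query 3: D[3] = G
Query 4: D[1] = G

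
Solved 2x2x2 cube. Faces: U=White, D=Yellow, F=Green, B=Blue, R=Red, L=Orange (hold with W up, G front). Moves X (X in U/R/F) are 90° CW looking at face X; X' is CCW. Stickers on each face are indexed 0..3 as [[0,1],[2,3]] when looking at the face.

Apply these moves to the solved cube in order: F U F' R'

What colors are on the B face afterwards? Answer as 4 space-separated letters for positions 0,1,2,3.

After move 1 (F): F=GGGG U=WWOO R=WRWR D=RRYY L=OYOY
After move 2 (U): U=OWOW F=WRGG R=BBWR B=OYBB L=GGOY
After move 3 (F'): F=RGWG U=OWBW R=RBRR D=GYYY L=GWOO
After move 4 (R'): R=BRRR U=OBBO F=RWWW D=GGYG B=YYYB
Query: B face = YYYB

Answer: Y Y Y B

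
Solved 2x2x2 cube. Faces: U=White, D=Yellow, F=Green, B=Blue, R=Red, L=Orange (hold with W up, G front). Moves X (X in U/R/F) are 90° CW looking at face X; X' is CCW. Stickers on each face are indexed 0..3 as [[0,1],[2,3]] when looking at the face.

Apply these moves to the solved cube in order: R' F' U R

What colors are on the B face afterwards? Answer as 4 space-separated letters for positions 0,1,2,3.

After move 1 (R'): R=RRRR U=WBWB F=GWGW D=YGYG B=YBYB
After move 2 (F'): F=WWGG U=WBRR R=GRYR D=OOYG L=OBOW
After move 3 (U): U=RWRB F=GRGG R=YBYR B=OBYB L=WWOW
After move 4 (R): R=YYRB U=RRRG F=GOGG D=OYYO B=BBWB
Query: B face = BBWB

Answer: B B W B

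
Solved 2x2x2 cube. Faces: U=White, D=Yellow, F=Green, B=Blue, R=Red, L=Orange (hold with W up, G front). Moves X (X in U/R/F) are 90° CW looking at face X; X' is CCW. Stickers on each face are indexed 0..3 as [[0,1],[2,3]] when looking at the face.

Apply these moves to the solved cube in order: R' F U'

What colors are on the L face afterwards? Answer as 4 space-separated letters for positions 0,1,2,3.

Answer: Y B O G

Derivation:
After move 1 (R'): R=RRRR U=WBWB F=GWGW D=YGYG B=YBYB
After move 2 (F): F=GGWW U=WBOO R=WRBR D=RRYG L=OYOG
After move 3 (U'): U=BOWO F=OYWW R=GGBR B=WRYB L=YBOG
Query: L face = YBOG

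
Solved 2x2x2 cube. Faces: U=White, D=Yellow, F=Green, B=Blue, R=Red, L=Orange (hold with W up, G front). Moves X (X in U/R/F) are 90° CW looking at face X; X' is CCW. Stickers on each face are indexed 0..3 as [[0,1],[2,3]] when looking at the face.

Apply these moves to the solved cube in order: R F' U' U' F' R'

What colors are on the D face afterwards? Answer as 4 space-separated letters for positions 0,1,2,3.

After move 1 (R): R=RRRR U=WGWG F=GYGY D=YBYB B=WBWB
After move 2 (F'): F=YYGG U=WGRR R=BRYR D=OOYB L=OGOW
After move 3 (U'): U=GRWR F=OGGG R=YYYR B=BRWB L=WBOW
After move 4 (U'): U=RRGW F=WBGG R=OGYR B=YYWB L=BROW
After move 5 (F'): F=BGWG U=RROY R=OGOR D=RWYB L=BWOG
After move 6 (R'): R=GROO U=RWOY F=BRWY D=RGYG B=BYWB
Query: D face = RGYG

Answer: R G Y G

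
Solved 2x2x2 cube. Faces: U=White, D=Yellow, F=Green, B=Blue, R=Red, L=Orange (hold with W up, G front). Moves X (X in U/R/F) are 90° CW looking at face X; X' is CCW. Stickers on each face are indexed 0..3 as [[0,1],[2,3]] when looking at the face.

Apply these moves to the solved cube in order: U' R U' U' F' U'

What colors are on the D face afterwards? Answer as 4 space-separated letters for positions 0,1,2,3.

After move 1 (U'): U=WWWW F=OOGG R=GGRR B=RRBB L=BBOO
After move 2 (R): R=RGRG U=WOWG F=OYGY D=YBYR B=WRWB
After move 3 (U'): U=OGWW F=BBGY R=OYRG B=RGWB L=WROO
After move 4 (U'): U=GWOW F=WRGY R=BBRG B=OYWB L=RGOO
After move 5 (F'): F=RYWG U=GWBR R=BBYG D=GOYR L=RWOO
After move 6 (U'): U=WRGB F=RWWG R=RYYG B=BBWB L=OYOO
Query: D face = GOYR

Answer: G O Y R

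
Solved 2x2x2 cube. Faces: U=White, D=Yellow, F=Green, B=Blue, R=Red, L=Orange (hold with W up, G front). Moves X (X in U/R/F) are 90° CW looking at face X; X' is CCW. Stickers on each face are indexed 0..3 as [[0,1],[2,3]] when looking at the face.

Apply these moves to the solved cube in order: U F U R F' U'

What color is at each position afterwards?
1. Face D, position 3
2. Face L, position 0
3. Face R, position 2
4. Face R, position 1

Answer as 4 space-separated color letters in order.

After move 1 (U): U=WWWW F=RRGG R=BBRR B=OOBB L=GGOO
After move 2 (F): F=GRGR U=WWOG R=WBWR D=RBYY L=GYOY
After move 3 (U): U=OWGW F=WBGR R=OOWR B=GYBB L=GROY
After move 4 (R): R=WORO U=OBGR F=WBGY D=RBYG B=WYWB
After move 5 (F'): F=BYWG U=OBWR R=BORO D=RYYG L=GROG
After move 6 (U'): U=BROW F=GRWG R=BYRO B=BOWB L=WYOG
Query 1: D[3] = G
Query 2: L[0] = W
Query 3: R[2] = R
Query 4: R[1] = Y

Answer: G W R Y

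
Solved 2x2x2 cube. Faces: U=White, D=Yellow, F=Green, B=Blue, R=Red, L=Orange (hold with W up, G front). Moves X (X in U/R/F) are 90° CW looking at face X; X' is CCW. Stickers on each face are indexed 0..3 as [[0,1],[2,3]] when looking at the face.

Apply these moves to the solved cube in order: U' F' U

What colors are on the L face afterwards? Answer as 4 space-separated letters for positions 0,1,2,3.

After move 1 (U'): U=WWWW F=OOGG R=GGRR B=RRBB L=BBOO
After move 2 (F'): F=OGOG U=WWGR R=YGYR D=BOYY L=BWOW
After move 3 (U): U=GWRW F=YGOG R=RRYR B=BWBB L=OGOW
Query: L face = OGOW

Answer: O G O W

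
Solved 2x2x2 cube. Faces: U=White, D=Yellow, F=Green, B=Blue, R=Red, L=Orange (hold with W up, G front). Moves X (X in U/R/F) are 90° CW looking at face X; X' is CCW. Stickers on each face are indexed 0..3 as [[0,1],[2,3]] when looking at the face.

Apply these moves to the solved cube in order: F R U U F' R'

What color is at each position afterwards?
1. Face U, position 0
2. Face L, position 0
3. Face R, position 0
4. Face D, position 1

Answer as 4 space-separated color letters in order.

After move 1 (F): F=GGGG U=WWOO R=WRWR D=RRYY L=OYOY
After move 2 (R): R=WWRR U=WGOG F=GRGY D=RBYB B=OBWB
After move 3 (U): U=OWGG F=WWGY R=OBRR B=OYWB L=GROY
After move 4 (U): U=GOGW F=OBGY R=OYRR B=GRWB L=WWOY
After move 5 (F'): F=BYOG U=GOOR R=BYRR D=WYYB L=WWOG
After move 6 (R'): R=YRBR U=GWOG F=BOOR D=WYYG B=BRYB
Query 1: U[0] = G
Query 2: L[0] = W
Query 3: R[0] = Y
Query 4: D[1] = Y

Answer: G W Y Y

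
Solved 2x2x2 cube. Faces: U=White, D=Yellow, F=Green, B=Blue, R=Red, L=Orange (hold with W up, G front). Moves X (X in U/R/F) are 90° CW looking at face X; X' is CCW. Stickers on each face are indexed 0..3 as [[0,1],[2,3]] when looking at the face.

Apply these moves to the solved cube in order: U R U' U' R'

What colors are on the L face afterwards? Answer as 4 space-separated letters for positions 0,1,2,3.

After move 1 (U): U=WWWW F=RRGG R=BBRR B=OOBB L=GGOO
After move 2 (R): R=RBRB U=WRWG F=RYGY D=YBYO B=WOWB
After move 3 (U'): U=RGWW F=GGGY R=RYRB B=RBWB L=WOOO
After move 4 (U'): U=GWRW F=WOGY R=GGRB B=RYWB L=RBOO
After move 5 (R'): R=GBGR U=GWRR F=WWGW D=YOYY B=OYBB
Query: L face = RBOO

Answer: R B O O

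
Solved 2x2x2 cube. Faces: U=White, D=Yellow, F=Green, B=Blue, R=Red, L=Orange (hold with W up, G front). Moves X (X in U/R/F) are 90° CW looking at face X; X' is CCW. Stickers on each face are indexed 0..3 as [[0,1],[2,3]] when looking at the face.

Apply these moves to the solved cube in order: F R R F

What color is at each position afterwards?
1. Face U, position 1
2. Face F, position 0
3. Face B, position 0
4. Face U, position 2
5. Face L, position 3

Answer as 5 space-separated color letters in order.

After move 1 (F): F=GGGG U=WWOO R=WRWR D=RRYY L=OYOY
After move 2 (R): R=WWRR U=WGOG F=GRGY D=RBYB B=OBWB
After move 3 (R): R=RWRW U=WROY F=GBGB D=RWYO B=GBGB
After move 4 (F): F=GGBB U=WRYY R=OWYW D=RRYO L=OROW
Query 1: U[1] = R
Query 2: F[0] = G
Query 3: B[0] = G
Query 4: U[2] = Y
Query 5: L[3] = W

Answer: R G G Y W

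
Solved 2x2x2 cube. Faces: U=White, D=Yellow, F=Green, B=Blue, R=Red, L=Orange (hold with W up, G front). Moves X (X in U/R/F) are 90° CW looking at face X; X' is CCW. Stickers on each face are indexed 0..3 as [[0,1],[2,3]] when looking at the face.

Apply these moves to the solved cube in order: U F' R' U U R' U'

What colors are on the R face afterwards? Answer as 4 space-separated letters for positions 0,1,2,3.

After move 1 (U): U=WWWW F=RRGG R=BBRR B=OOBB L=GGOO
After move 2 (F'): F=RGRG U=WWBR R=YBYR D=GOYY L=GWOW
After move 3 (R'): R=BRYY U=WBBO F=RWRR D=GGYG B=YOOB
After move 4 (U): U=BWOB F=BRRR R=YOYY B=GWOB L=RWOW
After move 5 (U): U=OBBW F=YORR R=GWYY B=RWOB L=BROW
After move 6 (R'): R=WYGY U=OOBR F=YBRW D=GOYR B=GWGB
After move 7 (U'): U=OROB F=BRRW R=YBGY B=WYGB L=GWOW
Query: R face = YBGY

Answer: Y B G Y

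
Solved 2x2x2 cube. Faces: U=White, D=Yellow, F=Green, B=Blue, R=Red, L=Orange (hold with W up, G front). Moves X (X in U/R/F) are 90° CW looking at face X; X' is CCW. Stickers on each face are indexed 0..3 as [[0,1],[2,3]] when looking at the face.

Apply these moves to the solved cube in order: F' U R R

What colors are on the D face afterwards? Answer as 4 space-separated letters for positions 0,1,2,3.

After move 1 (F'): F=GGGG U=WWRR R=YRYR D=OOYY L=OWOW
After move 2 (U): U=RWRW F=YRGG R=BBYR B=OWBB L=GGOW
After move 3 (R): R=YBRB U=RRRG F=YOGY D=OBYO B=WWWB
After move 4 (R): R=RYBB U=RORY F=YBGO D=OWYW B=GWRB
Query: D face = OWYW

Answer: O W Y W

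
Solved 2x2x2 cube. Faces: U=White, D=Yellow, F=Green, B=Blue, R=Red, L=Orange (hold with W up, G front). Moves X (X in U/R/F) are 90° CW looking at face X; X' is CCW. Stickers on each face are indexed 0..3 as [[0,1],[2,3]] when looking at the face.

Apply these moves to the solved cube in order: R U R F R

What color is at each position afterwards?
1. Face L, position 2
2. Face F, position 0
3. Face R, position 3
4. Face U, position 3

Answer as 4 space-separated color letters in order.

Answer: O G W B

Derivation:
After move 1 (R): R=RRRR U=WGWG F=GYGY D=YBYB B=WBWB
After move 2 (U): U=WWGG F=RRGY R=WBRR B=OOWB L=GYOO
After move 3 (R): R=RWRB U=WRGY F=RBGB D=YWYO B=GOWB
After move 4 (F): F=GRBB U=WROY R=GWYB D=RRYO L=GYOW
After move 5 (R): R=YGBW U=WROB F=GRBO D=RWYG B=YORB
Query 1: L[2] = O
Query 2: F[0] = G
Query 3: R[3] = W
Query 4: U[3] = B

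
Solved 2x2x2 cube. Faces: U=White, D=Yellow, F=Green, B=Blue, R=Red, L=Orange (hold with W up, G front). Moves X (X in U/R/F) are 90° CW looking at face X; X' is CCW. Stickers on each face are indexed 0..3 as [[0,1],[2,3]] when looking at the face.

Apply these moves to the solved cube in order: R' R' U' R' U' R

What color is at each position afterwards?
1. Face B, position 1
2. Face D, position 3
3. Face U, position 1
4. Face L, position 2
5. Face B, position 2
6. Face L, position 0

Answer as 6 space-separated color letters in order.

Answer: R B B O R W

Derivation:
After move 1 (R'): R=RRRR U=WBWB F=GWGW D=YGYG B=YBYB
After move 2 (R'): R=RRRR U=WYWY F=GBGB D=YWYW B=GBGB
After move 3 (U'): U=YYWW F=OOGB R=GBRR B=RRGB L=GBOO
After move 4 (R'): R=BRGR U=YGWR F=OYGW D=YOYB B=WRWB
After move 5 (U'): U=GRYW F=GBGW R=OYGR B=BRWB L=WROO
After move 6 (R): R=GORY U=GBYW F=GOGB D=YWYB B=WRRB
Query 1: B[1] = R
Query 2: D[3] = B
Query 3: U[1] = B
Query 4: L[2] = O
Query 5: B[2] = R
Query 6: L[0] = W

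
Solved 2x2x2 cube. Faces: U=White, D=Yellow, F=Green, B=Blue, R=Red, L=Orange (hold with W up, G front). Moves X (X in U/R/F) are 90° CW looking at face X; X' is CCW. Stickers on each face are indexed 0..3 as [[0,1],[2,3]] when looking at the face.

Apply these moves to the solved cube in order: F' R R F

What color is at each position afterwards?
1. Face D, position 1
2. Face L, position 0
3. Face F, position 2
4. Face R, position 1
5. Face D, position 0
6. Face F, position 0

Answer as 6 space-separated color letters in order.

Answer: R O B Y R G

Derivation:
After move 1 (F'): F=GGGG U=WWRR R=YRYR D=OOYY L=OWOW
After move 2 (R): R=YYRR U=WGRG F=GOGY D=OBYB B=RBWB
After move 3 (R): R=RYRY U=WORY F=GBGB D=OWYR B=GBGB
After move 4 (F): F=GGBB U=WOWW R=RYYY D=RRYR L=OOOW
Query 1: D[1] = R
Query 2: L[0] = O
Query 3: F[2] = B
Query 4: R[1] = Y
Query 5: D[0] = R
Query 6: F[0] = G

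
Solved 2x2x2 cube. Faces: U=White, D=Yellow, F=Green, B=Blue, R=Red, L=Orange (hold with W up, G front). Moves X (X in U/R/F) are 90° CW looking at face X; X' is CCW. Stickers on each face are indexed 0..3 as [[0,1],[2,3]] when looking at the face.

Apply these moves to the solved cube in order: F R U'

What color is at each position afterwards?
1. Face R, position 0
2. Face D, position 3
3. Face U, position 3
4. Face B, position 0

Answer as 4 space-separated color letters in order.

After move 1 (F): F=GGGG U=WWOO R=WRWR D=RRYY L=OYOY
After move 2 (R): R=WWRR U=WGOG F=GRGY D=RBYB B=OBWB
After move 3 (U'): U=GGWO F=OYGY R=GRRR B=WWWB L=OBOY
Query 1: R[0] = G
Query 2: D[3] = B
Query 3: U[3] = O
Query 4: B[0] = W

Answer: G B O W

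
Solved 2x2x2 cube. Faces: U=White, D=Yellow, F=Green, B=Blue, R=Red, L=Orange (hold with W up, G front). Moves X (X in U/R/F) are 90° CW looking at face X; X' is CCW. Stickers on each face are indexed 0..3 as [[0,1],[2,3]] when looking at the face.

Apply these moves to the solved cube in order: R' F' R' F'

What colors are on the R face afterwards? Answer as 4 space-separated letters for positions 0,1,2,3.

After move 1 (R'): R=RRRR U=WBWB F=GWGW D=YGYG B=YBYB
After move 2 (F'): F=WWGG U=WBRR R=GRYR D=OOYG L=OBOW
After move 3 (R'): R=RRGY U=WYRY F=WBGR D=OWYG B=GBOB
After move 4 (F'): F=BRWG U=WYRG R=WROY D=BWYG L=OYOR
Query: R face = WROY

Answer: W R O Y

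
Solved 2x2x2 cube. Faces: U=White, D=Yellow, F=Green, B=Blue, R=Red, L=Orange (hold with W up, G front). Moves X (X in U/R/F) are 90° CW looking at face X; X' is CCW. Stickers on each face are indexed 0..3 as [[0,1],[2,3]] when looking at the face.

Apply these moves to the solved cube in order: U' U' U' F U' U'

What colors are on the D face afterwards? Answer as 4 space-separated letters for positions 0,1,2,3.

Answer: R B Y Y

Derivation:
After move 1 (U'): U=WWWW F=OOGG R=GGRR B=RRBB L=BBOO
After move 2 (U'): U=WWWW F=BBGG R=OORR B=GGBB L=RROO
After move 3 (U'): U=WWWW F=RRGG R=BBRR B=OOBB L=GGOO
After move 4 (F): F=GRGR U=WWOG R=WBWR D=RBYY L=GYOY
After move 5 (U'): U=WGWO F=GYGR R=GRWR B=WBBB L=OOOY
After move 6 (U'): U=GOWW F=OOGR R=GYWR B=GRBB L=WBOY
Query: D face = RBYY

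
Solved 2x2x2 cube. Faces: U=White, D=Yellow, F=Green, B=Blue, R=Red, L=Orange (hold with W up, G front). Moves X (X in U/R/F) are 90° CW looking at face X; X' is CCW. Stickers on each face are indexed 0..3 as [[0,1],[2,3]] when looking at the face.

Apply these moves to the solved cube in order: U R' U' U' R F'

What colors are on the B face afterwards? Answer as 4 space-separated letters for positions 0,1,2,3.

After move 1 (U): U=WWWW F=RRGG R=BBRR B=OOBB L=GGOO
After move 2 (R'): R=BRBR U=WBWO F=RWGW D=YRYG B=YOYB
After move 3 (U'): U=BOWW F=GGGW R=RWBR B=BRYB L=YOOO
After move 4 (U'): U=OWBW F=YOGW R=GGBR B=RWYB L=BROO
After move 5 (R): R=BGRG U=OOBW F=YRGG D=YYYR B=WWWB
After move 6 (F'): F=RGYG U=OOBR R=YGYG D=ROYR L=BWOB
Query: B face = WWWB

Answer: W W W B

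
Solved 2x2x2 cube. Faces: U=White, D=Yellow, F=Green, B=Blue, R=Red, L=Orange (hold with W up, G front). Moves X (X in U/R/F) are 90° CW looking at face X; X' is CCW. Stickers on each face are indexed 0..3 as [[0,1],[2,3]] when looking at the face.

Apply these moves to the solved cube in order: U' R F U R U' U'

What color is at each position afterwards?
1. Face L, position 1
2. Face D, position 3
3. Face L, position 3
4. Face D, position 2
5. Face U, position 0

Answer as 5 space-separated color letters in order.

Answer: W B B Y Y

Derivation:
After move 1 (U'): U=WWWW F=OOGG R=GGRR B=RRBB L=BBOO
After move 2 (R): R=RGRG U=WOWG F=OYGY D=YBYR B=WRWB
After move 3 (F): F=GOYY U=WOOB R=WGGG D=RRYR L=BYOB
After move 4 (U): U=OWBO F=WGYY R=WRGG B=BYWB L=GOOB
After move 5 (R): R=GWGR U=OGBY F=WRYR D=RWYB B=OYWB
After move 6 (U'): U=GYOB F=GOYR R=WRGR B=GWWB L=OYOB
After move 7 (U'): U=YBGO F=OYYR R=GOGR B=WRWB L=GWOB
Query 1: L[1] = W
Query 2: D[3] = B
Query 3: L[3] = B
Query 4: D[2] = Y
Query 5: U[0] = Y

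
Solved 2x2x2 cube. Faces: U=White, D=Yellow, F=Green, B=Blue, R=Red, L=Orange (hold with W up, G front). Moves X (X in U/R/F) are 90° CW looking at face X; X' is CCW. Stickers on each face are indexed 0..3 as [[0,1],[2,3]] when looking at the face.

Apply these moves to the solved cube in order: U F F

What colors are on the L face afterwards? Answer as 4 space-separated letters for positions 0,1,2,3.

After move 1 (U): U=WWWW F=RRGG R=BBRR B=OOBB L=GGOO
After move 2 (F): F=GRGR U=WWOG R=WBWR D=RBYY L=GYOY
After move 3 (F): F=GGRR U=WWYY R=OBGR D=WWYY L=GROB
Query: L face = GROB

Answer: G R O B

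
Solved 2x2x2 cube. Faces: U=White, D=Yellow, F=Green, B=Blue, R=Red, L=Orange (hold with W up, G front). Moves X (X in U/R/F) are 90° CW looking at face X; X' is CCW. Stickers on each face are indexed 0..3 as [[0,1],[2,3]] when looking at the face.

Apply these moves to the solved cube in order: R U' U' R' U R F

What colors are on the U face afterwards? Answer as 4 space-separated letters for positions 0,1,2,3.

Answer: G R O W

Derivation:
After move 1 (R): R=RRRR U=WGWG F=GYGY D=YBYB B=WBWB
After move 2 (U'): U=GGWW F=OOGY R=GYRR B=RRWB L=WBOO
After move 3 (U'): U=GWGW F=WBGY R=OORR B=GYWB L=RROO
After move 4 (R'): R=OROR U=GWGG F=WWGW D=YBYY B=BYBB
After move 5 (U): U=GGGW F=ORGW R=BYOR B=RRBB L=WWOO
After move 6 (R): R=OBRY U=GRGW F=OBGY D=YBYR B=WRGB
After move 7 (F): F=GOYB U=GROW R=GBWY D=ROYR L=WYOB
Query: U face = GROW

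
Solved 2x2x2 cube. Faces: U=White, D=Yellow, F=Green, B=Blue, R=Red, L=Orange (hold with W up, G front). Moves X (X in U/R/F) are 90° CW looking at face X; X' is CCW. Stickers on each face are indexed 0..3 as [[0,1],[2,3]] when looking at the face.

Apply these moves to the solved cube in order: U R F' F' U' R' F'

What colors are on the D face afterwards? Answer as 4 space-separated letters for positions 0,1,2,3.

After move 1 (U): U=WWWW F=RRGG R=BBRR B=OOBB L=GGOO
After move 2 (R): R=RBRB U=WRWG F=RYGY D=YBYO B=WOWB
After move 3 (F'): F=YYRG U=WRRR R=BBYB D=GOYO L=GGOW
After move 4 (F'): F=YGYR U=WRBY R=OBGB D=GWYO L=GROR
After move 5 (U'): U=RYWB F=GRYR R=YGGB B=OBWB L=WOOR
After move 6 (R'): R=GBYG U=RWWO F=GYYB D=GRYR B=OBWB
After move 7 (F'): F=YBGY U=RWGY R=RBGG D=ORYR L=WOOW
Query: D face = ORYR

Answer: O R Y R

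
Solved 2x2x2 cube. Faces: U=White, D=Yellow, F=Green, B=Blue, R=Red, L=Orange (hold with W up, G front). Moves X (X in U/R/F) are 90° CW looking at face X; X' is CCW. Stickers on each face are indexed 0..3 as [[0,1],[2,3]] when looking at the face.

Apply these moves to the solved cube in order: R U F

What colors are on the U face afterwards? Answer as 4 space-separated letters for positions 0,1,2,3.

After move 1 (R): R=RRRR U=WGWG F=GYGY D=YBYB B=WBWB
After move 2 (U): U=WWGG F=RRGY R=WBRR B=OOWB L=GYOO
After move 3 (F): F=GRYR U=WWOY R=GBGR D=RWYB L=GYOB
Query: U face = WWOY

Answer: W W O Y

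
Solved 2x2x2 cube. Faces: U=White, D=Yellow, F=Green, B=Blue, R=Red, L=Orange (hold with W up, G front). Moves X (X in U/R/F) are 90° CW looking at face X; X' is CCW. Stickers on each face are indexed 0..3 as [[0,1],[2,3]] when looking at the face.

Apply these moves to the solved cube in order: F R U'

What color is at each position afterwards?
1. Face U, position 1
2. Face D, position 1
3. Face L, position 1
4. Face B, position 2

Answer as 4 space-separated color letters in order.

Answer: G B B W

Derivation:
After move 1 (F): F=GGGG U=WWOO R=WRWR D=RRYY L=OYOY
After move 2 (R): R=WWRR U=WGOG F=GRGY D=RBYB B=OBWB
After move 3 (U'): U=GGWO F=OYGY R=GRRR B=WWWB L=OBOY
Query 1: U[1] = G
Query 2: D[1] = B
Query 3: L[1] = B
Query 4: B[2] = W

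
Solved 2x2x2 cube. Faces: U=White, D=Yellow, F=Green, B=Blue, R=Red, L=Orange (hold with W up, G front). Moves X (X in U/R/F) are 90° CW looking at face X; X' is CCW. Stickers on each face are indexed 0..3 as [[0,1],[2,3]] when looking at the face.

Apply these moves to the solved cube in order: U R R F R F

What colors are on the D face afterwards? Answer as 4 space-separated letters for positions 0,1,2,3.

After move 1 (U): U=WWWW F=RRGG R=BBRR B=OOBB L=GGOO
After move 2 (R): R=RBRB U=WRWG F=RYGY D=YBYO B=WOWB
After move 3 (R): R=RRBB U=WYWY F=RBGO D=YWYW B=GORB
After move 4 (F): F=GROB U=WYOG R=WRYB D=BRYW L=GYOW
After move 5 (R): R=YWBR U=WROB F=GROW D=BRYG B=GOYB
After move 6 (F): F=OGWR U=WRWY R=OWBR D=BYYG L=GBOR
Query: D face = BYYG

Answer: B Y Y G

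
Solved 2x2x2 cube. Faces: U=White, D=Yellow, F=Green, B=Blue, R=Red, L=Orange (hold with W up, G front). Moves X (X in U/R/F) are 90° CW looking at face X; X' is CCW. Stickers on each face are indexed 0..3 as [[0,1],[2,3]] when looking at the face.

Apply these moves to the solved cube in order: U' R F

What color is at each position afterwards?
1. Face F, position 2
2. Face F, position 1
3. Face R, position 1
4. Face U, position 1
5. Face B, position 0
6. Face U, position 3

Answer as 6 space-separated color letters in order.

After move 1 (U'): U=WWWW F=OOGG R=GGRR B=RRBB L=BBOO
After move 2 (R): R=RGRG U=WOWG F=OYGY D=YBYR B=WRWB
After move 3 (F): F=GOYY U=WOOB R=WGGG D=RRYR L=BYOB
Query 1: F[2] = Y
Query 2: F[1] = O
Query 3: R[1] = G
Query 4: U[1] = O
Query 5: B[0] = W
Query 6: U[3] = B

Answer: Y O G O W B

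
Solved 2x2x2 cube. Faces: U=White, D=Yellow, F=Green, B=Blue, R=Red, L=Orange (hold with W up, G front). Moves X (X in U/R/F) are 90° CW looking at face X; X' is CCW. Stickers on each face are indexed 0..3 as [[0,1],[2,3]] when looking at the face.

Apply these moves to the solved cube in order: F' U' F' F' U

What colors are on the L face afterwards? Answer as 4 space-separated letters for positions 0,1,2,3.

Answer: G G O G

Derivation:
After move 1 (F'): F=GGGG U=WWRR R=YRYR D=OOYY L=OWOW
After move 2 (U'): U=WRWR F=OWGG R=GGYR B=YRBB L=BBOW
After move 3 (F'): F=WGOG U=WRGY R=OGOR D=BWYY L=BROW
After move 4 (F'): F=GGWO U=WROO R=WGBR D=RWYY L=BYOG
After move 5 (U): U=OWOR F=WGWO R=YRBR B=BYBB L=GGOG
Query: L face = GGOG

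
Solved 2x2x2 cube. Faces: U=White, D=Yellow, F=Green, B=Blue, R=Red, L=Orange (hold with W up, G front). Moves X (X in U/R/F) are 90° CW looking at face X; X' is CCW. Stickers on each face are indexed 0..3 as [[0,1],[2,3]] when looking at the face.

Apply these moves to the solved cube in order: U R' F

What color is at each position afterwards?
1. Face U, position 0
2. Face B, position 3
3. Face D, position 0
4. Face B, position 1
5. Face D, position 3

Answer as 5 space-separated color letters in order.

After move 1 (U): U=WWWW F=RRGG R=BBRR B=OOBB L=GGOO
After move 2 (R'): R=BRBR U=WBWO F=RWGW D=YRYG B=YOYB
After move 3 (F): F=GRWW U=WBOG R=WROR D=BBYG L=GYOR
Query 1: U[0] = W
Query 2: B[3] = B
Query 3: D[0] = B
Query 4: B[1] = O
Query 5: D[3] = G

Answer: W B B O G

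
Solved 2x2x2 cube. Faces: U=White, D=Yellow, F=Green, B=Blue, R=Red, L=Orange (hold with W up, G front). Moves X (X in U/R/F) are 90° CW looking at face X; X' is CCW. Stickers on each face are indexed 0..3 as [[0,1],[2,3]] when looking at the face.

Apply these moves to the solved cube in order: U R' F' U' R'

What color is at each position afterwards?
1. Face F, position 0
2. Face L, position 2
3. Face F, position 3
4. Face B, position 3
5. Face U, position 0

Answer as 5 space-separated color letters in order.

Answer: G O B B B

Derivation:
After move 1 (U): U=WWWW F=RRGG R=BBRR B=OOBB L=GGOO
After move 2 (R'): R=BRBR U=WBWO F=RWGW D=YRYG B=YOYB
After move 3 (F'): F=WWRG U=WBBB R=RRYR D=GOYG L=GOOW
After move 4 (U'): U=BBWB F=GORG R=WWYR B=RRYB L=YOOW
After move 5 (R'): R=WRWY U=BYWR F=GBRB D=GOYG B=GROB
Query 1: F[0] = G
Query 2: L[2] = O
Query 3: F[3] = B
Query 4: B[3] = B
Query 5: U[0] = B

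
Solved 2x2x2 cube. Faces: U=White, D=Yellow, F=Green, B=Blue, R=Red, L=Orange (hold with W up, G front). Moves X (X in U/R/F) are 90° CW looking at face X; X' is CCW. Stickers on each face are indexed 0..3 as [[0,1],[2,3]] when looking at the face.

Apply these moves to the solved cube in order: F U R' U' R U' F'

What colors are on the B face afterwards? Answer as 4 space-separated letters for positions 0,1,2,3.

After move 1 (F): F=GGGG U=WWOO R=WRWR D=RRYY L=OYOY
After move 2 (U): U=OWOW F=WRGG R=BBWR B=OYBB L=GGOY
After move 3 (R'): R=BRBW U=OBOO F=WWGW D=RRYG B=YYRB
After move 4 (U'): U=BOOO F=GGGW R=WWBW B=BRRB L=YYOY
After move 5 (R): R=BWWW U=BGOW F=GRGG D=RRYB B=OROB
After move 6 (U'): U=GWBO F=YYGG R=GRWW B=BWOB L=OROY
After move 7 (F'): F=YGYG U=GWGW R=RRRW D=RYYB L=OOOB
Query: B face = BWOB

Answer: B W O B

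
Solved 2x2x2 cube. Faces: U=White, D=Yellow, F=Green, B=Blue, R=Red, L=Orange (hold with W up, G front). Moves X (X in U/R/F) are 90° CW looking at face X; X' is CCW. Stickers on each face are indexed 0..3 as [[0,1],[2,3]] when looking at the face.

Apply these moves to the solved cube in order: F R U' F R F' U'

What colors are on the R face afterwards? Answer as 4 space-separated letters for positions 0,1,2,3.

Answer: G B R R

Derivation:
After move 1 (F): F=GGGG U=WWOO R=WRWR D=RRYY L=OYOY
After move 2 (R): R=WWRR U=WGOG F=GRGY D=RBYB B=OBWB
After move 3 (U'): U=GGWO F=OYGY R=GRRR B=WWWB L=OBOY
After move 4 (F): F=GOYY U=GGYB R=WROR D=RGYB L=OROB
After move 5 (R): R=OWRR U=GOYY F=GGYB D=RWYW B=BWGB
After move 6 (F'): F=GBGY U=GOOR R=WWRR D=RBYW L=OYOY
After move 7 (U'): U=ORGO F=OYGY R=GBRR B=WWGB L=BWOY
Query: R face = GBRR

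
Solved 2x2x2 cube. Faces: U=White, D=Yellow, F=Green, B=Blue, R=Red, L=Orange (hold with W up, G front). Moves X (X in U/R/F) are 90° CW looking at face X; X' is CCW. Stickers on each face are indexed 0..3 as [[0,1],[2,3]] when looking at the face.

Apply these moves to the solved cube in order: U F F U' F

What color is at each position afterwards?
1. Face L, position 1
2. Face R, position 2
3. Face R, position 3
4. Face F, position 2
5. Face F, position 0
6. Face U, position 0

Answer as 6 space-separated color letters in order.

After move 1 (U): U=WWWW F=RRGG R=BBRR B=OOBB L=GGOO
After move 2 (F): F=GRGR U=WWOG R=WBWR D=RBYY L=GYOY
After move 3 (F): F=GGRR U=WWYY R=OBGR D=WWYY L=GROB
After move 4 (U'): U=WYWY F=GRRR R=GGGR B=OBBB L=OOOB
After move 5 (F): F=RGRR U=WYBO R=WGYR D=GGYY L=OWOW
Query 1: L[1] = W
Query 2: R[2] = Y
Query 3: R[3] = R
Query 4: F[2] = R
Query 5: F[0] = R
Query 6: U[0] = W

Answer: W Y R R R W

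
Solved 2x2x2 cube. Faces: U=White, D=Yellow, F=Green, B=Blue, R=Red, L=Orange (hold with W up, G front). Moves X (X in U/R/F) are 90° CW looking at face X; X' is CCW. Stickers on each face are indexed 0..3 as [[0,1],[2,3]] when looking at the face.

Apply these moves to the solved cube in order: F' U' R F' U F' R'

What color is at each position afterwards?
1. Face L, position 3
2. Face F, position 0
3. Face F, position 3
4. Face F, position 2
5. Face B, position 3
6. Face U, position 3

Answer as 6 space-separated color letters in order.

After move 1 (F'): F=GGGG U=WWRR R=YRYR D=OOYY L=OWOW
After move 2 (U'): U=WRWR F=OWGG R=GGYR B=YRBB L=BBOW
After move 3 (R): R=YGRG U=WWWG F=OOGY D=OBYY B=RRRB
After move 4 (F'): F=OYOG U=WWYR R=BGOG D=BWYY L=BGOW
After move 5 (U): U=YWRW F=BGOG R=RROG B=BGRB L=OYOW
After move 6 (F'): F=GGBO U=YWRO R=WRBG D=YWYY L=OWOR
After move 7 (R'): R=RGWB U=YRRB F=GWBO D=YGYO B=YGWB
Query 1: L[3] = R
Query 2: F[0] = G
Query 3: F[3] = O
Query 4: F[2] = B
Query 5: B[3] = B
Query 6: U[3] = B

Answer: R G O B B B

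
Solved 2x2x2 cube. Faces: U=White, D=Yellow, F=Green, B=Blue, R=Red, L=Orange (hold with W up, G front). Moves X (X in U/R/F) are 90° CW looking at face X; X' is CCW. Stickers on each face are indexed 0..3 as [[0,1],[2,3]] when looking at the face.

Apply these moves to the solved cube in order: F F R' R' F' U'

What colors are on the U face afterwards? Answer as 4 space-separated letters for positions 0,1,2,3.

After move 1 (F): F=GGGG U=WWOO R=WRWR D=RRYY L=OYOY
After move 2 (F): F=GGGG U=WWYY R=OROR D=WWYY L=OROR
After move 3 (R'): R=RROO U=WBYB F=GWGY D=WGYG B=YBWB
After move 4 (R'): R=RORO U=WWYY F=GBGB D=WWYY B=GBGB
After move 5 (F'): F=BBGG U=WWRR R=WOWO D=RRYY L=OYOY
After move 6 (U'): U=WRWR F=OYGG R=BBWO B=WOGB L=GBOY
Query: U face = WRWR

Answer: W R W R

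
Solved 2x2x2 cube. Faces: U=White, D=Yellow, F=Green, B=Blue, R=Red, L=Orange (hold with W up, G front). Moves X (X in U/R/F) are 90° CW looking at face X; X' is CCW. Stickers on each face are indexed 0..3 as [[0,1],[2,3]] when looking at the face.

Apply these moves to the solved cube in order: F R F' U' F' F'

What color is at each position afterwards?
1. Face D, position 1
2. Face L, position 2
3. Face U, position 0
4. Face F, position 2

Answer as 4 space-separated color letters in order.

After move 1 (F): F=GGGG U=WWOO R=WRWR D=RRYY L=OYOY
After move 2 (R): R=WWRR U=WGOG F=GRGY D=RBYB B=OBWB
After move 3 (F'): F=RYGG U=WGWR R=BWRR D=YYYB L=OGOO
After move 4 (U'): U=GRWW F=OGGG R=RYRR B=BWWB L=OBOO
After move 5 (F'): F=GGOG U=GRRR R=YYYR D=BOYB L=OWOW
After move 6 (F'): F=GGGO U=GRYY R=OYBR D=WWYB L=OROR
Query 1: D[1] = W
Query 2: L[2] = O
Query 3: U[0] = G
Query 4: F[2] = G

Answer: W O G G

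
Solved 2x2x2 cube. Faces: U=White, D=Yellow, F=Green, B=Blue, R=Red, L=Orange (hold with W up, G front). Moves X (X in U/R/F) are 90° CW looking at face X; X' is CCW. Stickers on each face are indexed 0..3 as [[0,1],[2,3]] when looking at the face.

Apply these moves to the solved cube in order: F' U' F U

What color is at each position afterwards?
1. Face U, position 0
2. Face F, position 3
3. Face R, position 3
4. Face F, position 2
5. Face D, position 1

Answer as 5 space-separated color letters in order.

After move 1 (F'): F=GGGG U=WWRR R=YRYR D=OOYY L=OWOW
After move 2 (U'): U=WRWR F=OWGG R=GGYR B=YRBB L=BBOW
After move 3 (F): F=GOGW U=WRWB R=WGRR D=YGYY L=BOOO
After move 4 (U): U=WWBR F=WGGW R=YRRR B=BOBB L=GOOO
Query 1: U[0] = W
Query 2: F[3] = W
Query 3: R[3] = R
Query 4: F[2] = G
Query 5: D[1] = G

Answer: W W R G G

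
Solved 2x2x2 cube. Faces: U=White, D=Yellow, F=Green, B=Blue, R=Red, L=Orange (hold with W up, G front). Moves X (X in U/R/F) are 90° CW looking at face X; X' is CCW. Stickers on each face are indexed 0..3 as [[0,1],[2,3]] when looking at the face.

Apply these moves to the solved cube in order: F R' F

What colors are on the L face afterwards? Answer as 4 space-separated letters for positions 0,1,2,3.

Answer: O R O G

Derivation:
After move 1 (F): F=GGGG U=WWOO R=WRWR D=RRYY L=OYOY
After move 2 (R'): R=RRWW U=WBOB F=GWGO D=RGYG B=YBRB
After move 3 (F): F=GGOW U=WBYY R=ORBW D=WRYG L=OROG
Query: L face = OROG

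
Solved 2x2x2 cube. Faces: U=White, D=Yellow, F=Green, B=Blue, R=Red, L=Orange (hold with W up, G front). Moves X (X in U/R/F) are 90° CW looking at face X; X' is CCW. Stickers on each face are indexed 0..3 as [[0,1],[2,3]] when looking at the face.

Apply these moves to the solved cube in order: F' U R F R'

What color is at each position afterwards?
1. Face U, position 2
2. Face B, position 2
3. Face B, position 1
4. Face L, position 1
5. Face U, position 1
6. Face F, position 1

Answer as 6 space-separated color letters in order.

Answer: W Y W O W R

Derivation:
After move 1 (F'): F=GGGG U=WWRR R=YRYR D=OOYY L=OWOW
After move 2 (U): U=RWRW F=YRGG R=BBYR B=OWBB L=GGOW
After move 3 (R): R=YBRB U=RRRG F=YOGY D=OBYO B=WWWB
After move 4 (F): F=GYYO U=RRWG R=RBGB D=RYYO L=GOOB
After move 5 (R'): R=BBRG U=RWWW F=GRYG D=RYYO B=OWYB
Query 1: U[2] = W
Query 2: B[2] = Y
Query 3: B[1] = W
Query 4: L[1] = O
Query 5: U[1] = W
Query 6: F[1] = R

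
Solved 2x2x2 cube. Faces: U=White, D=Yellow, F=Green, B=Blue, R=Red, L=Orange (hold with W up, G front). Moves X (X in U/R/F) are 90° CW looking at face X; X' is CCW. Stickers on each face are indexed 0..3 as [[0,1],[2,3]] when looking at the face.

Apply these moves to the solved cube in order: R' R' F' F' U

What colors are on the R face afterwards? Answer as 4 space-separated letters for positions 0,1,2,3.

Answer: G B O R

Derivation:
After move 1 (R'): R=RRRR U=WBWB F=GWGW D=YGYG B=YBYB
After move 2 (R'): R=RRRR U=WYWY F=GBGB D=YWYW B=GBGB
After move 3 (F'): F=BBGG U=WYRR R=WRYR D=OOYW L=OYOW
After move 4 (F'): F=BGBG U=WYWY R=OROR D=YWYW L=OROR
After move 5 (U): U=WWYY F=ORBG R=GBOR B=ORGB L=BGOR
Query: R face = GBOR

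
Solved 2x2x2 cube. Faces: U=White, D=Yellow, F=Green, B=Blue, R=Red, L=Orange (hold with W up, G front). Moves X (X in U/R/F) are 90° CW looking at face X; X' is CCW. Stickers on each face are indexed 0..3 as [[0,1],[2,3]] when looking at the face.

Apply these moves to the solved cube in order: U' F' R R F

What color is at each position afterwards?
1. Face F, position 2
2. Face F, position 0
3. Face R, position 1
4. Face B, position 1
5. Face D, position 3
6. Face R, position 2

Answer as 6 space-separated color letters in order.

Answer: R O Y R R Y

Derivation:
After move 1 (U'): U=WWWW F=OOGG R=GGRR B=RRBB L=BBOO
After move 2 (F'): F=OGOG U=WWGR R=YGYR D=BOYY L=BWOW
After move 3 (R): R=YYRG U=WGGG F=OOOY D=BBYR B=RRWB
After move 4 (R): R=RYGY U=WOGY F=OBOR D=BWYR B=GRGB
After move 5 (F): F=OORB U=WOWW R=GYYY D=GRYR L=BBOW
Query 1: F[2] = R
Query 2: F[0] = O
Query 3: R[1] = Y
Query 4: B[1] = R
Query 5: D[3] = R
Query 6: R[2] = Y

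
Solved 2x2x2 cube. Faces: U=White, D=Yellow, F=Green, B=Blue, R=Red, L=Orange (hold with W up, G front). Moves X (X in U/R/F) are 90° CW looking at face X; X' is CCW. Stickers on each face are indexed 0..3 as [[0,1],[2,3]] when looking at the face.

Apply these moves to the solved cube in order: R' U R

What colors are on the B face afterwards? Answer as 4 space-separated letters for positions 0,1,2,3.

Answer: B O W B

Derivation:
After move 1 (R'): R=RRRR U=WBWB F=GWGW D=YGYG B=YBYB
After move 2 (U): U=WWBB F=RRGW R=YBRR B=OOYB L=GWOO
After move 3 (R): R=RYRB U=WRBW F=RGGG D=YYYO B=BOWB
Query: B face = BOWB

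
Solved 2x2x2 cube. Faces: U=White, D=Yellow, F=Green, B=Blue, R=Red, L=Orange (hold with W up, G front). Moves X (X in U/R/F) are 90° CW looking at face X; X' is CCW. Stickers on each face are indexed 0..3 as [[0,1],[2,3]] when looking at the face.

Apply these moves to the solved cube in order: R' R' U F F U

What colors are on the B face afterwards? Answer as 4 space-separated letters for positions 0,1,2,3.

After move 1 (R'): R=RRRR U=WBWB F=GWGW D=YGYG B=YBYB
After move 2 (R'): R=RRRR U=WYWY F=GBGB D=YWYW B=GBGB
After move 3 (U): U=WWYY F=RRGB R=GBRR B=OOGB L=GBOO
After move 4 (F): F=GRBR U=WWOB R=YBYR D=RGYW L=GYOW
After move 5 (F): F=BGRR U=WWWY R=OBBR D=YYYW L=GROG
After move 6 (U): U=WWYW F=OBRR R=OOBR B=GRGB L=BGOG
Query: B face = GRGB

Answer: G R G B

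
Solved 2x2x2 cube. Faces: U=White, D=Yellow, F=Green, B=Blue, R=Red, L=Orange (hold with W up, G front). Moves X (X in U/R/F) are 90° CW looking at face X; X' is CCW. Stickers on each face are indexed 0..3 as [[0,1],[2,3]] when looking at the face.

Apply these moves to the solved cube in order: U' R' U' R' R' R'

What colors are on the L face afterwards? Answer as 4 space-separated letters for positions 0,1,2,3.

Answer: Y R O O

Derivation:
After move 1 (U'): U=WWWW F=OOGG R=GGRR B=RRBB L=BBOO
After move 2 (R'): R=GRGR U=WBWR F=OWGW D=YOYG B=YRYB
After move 3 (U'): U=BRWW F=BBGW R=OWGR B=GRYB L=YROO
After move 4 (R'): R=WROG U=BYWG F=BRGW D=YBYW B=GROB
After move 5 (R'): R=RGWO U=BOWG F=BYGG D=YRYW B=WRBB
After move 6 (R'): R=GORW U=BBWW F=BOGG D=YYYG B=WRRB
Query: L face = YROO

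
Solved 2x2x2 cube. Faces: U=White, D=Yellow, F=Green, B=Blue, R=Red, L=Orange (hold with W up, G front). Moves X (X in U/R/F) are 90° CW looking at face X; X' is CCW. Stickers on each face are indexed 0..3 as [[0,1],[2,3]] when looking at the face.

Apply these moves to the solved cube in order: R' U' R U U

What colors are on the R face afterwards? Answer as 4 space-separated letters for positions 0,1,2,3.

Answer: Y B R W

Derivation:
After move 1 (R'): R=RRRR U=WBWB F=GWGW D=YGYG B=YBYB
After move 2 (U'): U=BBWW F=OOGW R=GWRR B=RRYB L=YBOO
After move 3 (R): R=RGRW U=BOWW F=OGGG D=YYYR B=WRBB
After move 4 (U): U=WBWO F=RGGG R=WRRW B=YBBB L=OGOO
After move 5 (U): U=WWOB F=WRGG R=YBRW B=OGBB L=RGOO
Query: R face = YBRW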